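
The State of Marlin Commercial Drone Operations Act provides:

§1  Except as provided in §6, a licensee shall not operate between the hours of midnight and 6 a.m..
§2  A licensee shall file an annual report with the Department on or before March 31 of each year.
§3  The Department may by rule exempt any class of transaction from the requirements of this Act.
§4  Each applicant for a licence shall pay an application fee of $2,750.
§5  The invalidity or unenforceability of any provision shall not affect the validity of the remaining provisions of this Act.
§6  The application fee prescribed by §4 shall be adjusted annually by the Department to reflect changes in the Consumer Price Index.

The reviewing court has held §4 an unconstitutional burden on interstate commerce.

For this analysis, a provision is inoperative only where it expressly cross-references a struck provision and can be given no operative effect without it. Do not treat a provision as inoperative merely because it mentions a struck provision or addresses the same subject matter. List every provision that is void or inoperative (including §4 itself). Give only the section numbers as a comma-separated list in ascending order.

4, 6

§4 is struck. §6 operates only by reference to §4, so it falls with §4. §1 mentions §6 but its own obligation stands independently of §6, so §1 is not affected. Under the severability clause in §5, the remaining provisions continue in force. That leaves §1, §2, §3, and §5 in effect.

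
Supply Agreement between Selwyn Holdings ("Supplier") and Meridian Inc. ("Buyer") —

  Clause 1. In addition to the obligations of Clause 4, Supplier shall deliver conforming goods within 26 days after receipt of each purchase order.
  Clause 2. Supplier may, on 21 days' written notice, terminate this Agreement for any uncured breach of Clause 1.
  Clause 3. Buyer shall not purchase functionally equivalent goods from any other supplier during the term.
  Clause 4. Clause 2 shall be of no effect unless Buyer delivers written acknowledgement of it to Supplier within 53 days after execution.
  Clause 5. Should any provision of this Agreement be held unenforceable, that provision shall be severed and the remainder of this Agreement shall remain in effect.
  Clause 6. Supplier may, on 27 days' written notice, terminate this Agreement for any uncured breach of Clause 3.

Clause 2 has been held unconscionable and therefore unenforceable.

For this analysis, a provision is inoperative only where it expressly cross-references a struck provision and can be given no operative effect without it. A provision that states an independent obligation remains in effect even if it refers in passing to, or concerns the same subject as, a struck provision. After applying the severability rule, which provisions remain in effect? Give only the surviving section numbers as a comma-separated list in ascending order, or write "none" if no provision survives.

Clause 2 is struck. Clause 4 has no operative effect of its own apart from Clause 2 and is therefore inoperative. Clause 1 mentions Clause 4 but its own obligation stands independently of Clause 4, so Clause 1 is not affected. Under the severability clause in Clause 5, the remaining provisions continue in force. That leaves Clause 1, Clause 3, Clause 5, and Clause 6 in effect.

1, 3, 5, 6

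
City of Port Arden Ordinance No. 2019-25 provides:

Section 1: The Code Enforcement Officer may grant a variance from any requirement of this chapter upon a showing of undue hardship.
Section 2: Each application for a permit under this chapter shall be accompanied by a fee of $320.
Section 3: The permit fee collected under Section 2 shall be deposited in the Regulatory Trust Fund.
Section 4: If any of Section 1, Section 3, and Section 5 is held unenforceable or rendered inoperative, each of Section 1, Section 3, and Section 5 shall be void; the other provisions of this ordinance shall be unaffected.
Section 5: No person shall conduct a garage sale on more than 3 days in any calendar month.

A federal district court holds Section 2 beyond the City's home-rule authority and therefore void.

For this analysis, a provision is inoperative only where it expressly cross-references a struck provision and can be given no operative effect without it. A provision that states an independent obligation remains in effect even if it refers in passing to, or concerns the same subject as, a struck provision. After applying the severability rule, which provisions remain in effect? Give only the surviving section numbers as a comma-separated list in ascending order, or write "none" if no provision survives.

4

Section 2 is struck. The whole of Section 3 is the disposition of the permit fee, defined by reference to Section 2, so Section 3 cannot stand once Section 2 is removed. Section 4 declares Section 1, Section 3, and Section 5 mutually dependent; since one of them has fallen, all of them are of no effect. That brings down Section 1 and Section 5 as well. The remainder continues in force under Section 4. Only Section 4 remains in effect.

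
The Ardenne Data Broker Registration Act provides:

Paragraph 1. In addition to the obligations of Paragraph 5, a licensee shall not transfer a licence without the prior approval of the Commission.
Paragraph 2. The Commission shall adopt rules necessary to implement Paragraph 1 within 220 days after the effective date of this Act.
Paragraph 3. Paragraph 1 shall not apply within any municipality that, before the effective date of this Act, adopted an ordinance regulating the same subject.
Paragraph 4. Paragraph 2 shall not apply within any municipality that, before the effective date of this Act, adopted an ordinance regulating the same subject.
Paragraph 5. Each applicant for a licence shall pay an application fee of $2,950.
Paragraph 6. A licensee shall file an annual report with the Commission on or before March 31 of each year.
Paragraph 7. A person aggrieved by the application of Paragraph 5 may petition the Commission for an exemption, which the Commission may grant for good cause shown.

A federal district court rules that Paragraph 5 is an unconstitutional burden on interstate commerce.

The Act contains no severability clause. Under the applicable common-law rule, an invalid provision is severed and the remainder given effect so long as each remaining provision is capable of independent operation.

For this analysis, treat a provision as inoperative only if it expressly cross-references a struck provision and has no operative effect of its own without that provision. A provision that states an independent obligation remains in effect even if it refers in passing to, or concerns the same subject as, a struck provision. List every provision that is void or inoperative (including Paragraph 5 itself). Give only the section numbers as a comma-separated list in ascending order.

Paragraph 5 is struck. Paragraph 7 merely fixes the exemption procedure for Paragraph 5; with Paragraph 5 gone it has nothing to operate on and falls away. Paragraph 1 mentions Paragraph 5 but its own obligation stands independently of Paragraph 5, so Paragraph 1 is not affected. With no severability clause, the stated default rule severs what cannot stand and enforces each remaining provision that can operate on its own. The provisions still in force are Paragraph 1, Paragraph 2, Paragraph 3, Paragraph 4, and Paragraph 6.

5, 7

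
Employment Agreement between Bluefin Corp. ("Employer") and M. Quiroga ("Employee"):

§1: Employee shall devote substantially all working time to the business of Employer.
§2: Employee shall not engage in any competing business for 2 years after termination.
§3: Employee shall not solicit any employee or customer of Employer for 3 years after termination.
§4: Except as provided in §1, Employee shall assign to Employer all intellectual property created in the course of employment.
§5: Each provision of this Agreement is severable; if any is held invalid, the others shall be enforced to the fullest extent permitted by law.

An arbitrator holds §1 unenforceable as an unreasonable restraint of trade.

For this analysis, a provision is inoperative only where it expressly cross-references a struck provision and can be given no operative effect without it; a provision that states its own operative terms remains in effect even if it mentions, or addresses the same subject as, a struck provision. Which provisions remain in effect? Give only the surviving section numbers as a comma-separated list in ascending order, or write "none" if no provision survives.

§1 is struck. §4 mentions §1 but its own obligation stands independently of §1, so §4 is not affected. Nothing else in the Agreement is defined by reference to §1. Under the severability clause in §5, the remaining provisions continue in force. That leaves §2, §3, §4, and §5 in effect.

2, 3, 4, 5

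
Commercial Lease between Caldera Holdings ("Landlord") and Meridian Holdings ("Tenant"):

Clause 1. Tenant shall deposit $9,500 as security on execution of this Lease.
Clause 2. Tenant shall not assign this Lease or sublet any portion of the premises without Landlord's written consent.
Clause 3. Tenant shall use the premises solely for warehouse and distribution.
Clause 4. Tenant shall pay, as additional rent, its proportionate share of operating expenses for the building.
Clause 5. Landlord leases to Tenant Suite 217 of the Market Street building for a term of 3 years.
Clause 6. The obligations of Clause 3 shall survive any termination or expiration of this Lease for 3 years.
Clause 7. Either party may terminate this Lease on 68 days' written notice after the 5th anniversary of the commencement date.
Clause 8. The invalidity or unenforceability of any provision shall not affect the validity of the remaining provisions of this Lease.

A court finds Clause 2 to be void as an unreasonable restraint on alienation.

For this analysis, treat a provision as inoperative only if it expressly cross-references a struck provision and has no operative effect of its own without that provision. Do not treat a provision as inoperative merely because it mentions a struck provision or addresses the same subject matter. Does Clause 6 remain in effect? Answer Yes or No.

Clause 2 is struck. Nothing else in the Lease is defined by reference to Clause 2. Clause 8 is a severability clause and preserves every provision that can still be given independent effect. That leaves Clause 1, Clause 3, Clause 4, Clause 5, Clause 6, Clause 7, and Clause 8 in effect. Clause 6 is among the surviving provisions, so the answer is yes.

Yes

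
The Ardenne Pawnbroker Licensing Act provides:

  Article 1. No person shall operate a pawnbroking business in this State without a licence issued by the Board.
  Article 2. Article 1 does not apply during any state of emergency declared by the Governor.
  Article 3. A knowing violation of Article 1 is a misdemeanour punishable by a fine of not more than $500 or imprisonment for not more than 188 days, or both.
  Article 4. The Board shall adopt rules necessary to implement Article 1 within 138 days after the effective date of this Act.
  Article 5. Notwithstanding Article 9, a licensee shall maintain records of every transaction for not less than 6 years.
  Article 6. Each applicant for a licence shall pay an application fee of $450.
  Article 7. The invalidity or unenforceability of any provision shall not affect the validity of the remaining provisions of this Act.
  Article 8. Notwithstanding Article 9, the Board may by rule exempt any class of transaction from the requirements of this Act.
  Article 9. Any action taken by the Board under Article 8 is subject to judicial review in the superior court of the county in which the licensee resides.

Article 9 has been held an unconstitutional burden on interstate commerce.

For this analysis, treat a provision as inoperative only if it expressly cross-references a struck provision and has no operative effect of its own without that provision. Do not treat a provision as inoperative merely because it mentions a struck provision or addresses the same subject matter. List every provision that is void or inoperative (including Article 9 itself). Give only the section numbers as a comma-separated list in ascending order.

9

Article 9 is struck. Article 8 mentions Article 9 but its own obligation stands independently of Article 9, so Article 8 is not affected. Article 5 mentions Article 9 but its own obligation stands independently of Article 9, so Article 5 is not affected. Nothing else in the Act is defined by reference to Article 9. Under the severability clause in Article 7, the remaining provisions continue in force. That leaves Article 1, Article 2, Article 3, Article 4, Article 5, Article 6, Article 7, and Article 8 in effect.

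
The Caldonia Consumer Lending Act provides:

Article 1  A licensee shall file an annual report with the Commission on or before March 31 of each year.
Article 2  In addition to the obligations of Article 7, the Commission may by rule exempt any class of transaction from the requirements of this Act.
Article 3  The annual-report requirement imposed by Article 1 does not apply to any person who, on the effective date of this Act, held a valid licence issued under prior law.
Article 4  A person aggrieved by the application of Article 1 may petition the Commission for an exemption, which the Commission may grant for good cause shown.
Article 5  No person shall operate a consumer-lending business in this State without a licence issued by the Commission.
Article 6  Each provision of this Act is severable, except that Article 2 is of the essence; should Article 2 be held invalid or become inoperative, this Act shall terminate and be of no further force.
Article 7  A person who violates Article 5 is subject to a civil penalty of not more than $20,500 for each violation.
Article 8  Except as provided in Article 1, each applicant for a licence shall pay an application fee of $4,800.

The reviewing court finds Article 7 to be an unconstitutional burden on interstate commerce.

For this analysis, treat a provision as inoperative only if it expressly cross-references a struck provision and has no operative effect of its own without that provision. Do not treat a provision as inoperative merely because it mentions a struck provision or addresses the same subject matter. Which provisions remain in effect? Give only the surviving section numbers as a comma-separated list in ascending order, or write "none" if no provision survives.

Article 7 is struck. Although Article 2 refers to Article 7, its operative terms do not depend on Article 7, so it remains in effect. No other provision's operative terms depend on Article 7. Article 6 makes Article 2 an essential term, but Article 2 is unaffected, so the severability proviso in Article 6 preserves the remaining provisions. That leaves Article 1, Article 2, Article 3, Article 4, Article 5, Article 6, and Article 8 in effect.

1, 2, 3, 4, 5, 6, 8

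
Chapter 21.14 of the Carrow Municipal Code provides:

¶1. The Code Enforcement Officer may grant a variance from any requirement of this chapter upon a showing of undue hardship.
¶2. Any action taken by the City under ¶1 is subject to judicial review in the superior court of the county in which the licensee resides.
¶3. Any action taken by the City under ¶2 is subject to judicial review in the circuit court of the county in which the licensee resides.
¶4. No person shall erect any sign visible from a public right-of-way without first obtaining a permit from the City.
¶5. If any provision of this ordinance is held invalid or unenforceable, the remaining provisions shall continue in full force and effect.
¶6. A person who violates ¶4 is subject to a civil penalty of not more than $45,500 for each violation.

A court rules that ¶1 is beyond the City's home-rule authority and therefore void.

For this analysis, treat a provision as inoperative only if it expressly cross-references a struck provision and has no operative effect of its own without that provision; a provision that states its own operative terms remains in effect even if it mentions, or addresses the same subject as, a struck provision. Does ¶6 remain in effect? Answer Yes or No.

¶1 is struck. The only function of ¶2 is the judicial-review right for ¶1, so it cannot stand once ¶1 is removed. ¶3 has no operative effect of its own apart from ¶2 and is therefore inoperative. ¶5 is a severability clause and preserves every provision that can still be given independent effect. That leaves ¶4, ¶5, and ¶6 in effect. ¶6 is among the surviving provisions, so the answer is yes.

Yes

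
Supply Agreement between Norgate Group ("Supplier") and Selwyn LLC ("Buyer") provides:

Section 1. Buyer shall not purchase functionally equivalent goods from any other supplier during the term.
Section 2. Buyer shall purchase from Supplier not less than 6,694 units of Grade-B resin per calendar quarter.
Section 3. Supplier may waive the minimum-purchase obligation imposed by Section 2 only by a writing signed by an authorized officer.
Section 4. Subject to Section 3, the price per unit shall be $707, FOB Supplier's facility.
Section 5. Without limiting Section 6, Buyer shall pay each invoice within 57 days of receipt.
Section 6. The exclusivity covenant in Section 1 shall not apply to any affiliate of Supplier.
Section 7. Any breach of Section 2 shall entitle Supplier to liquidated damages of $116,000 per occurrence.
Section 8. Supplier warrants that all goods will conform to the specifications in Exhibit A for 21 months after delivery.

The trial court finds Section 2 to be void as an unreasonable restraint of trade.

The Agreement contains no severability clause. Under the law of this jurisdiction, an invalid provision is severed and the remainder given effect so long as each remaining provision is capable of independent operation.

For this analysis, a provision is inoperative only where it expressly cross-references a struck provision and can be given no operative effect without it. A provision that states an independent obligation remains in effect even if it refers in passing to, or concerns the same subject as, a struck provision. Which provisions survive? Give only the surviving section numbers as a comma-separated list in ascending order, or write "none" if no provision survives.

Section 2 is struck. Section 3 merely fixes the waiver condition for Section 2; with Section 2 gone it has nothing to operate on and falls away. Section 7 does nothing except set the liquidated-damages amount by reference to Section 2; with Section 2 gone it has no independent effect and is inoperative. Although Section 4 refers to Section 3, its operative terms do not depend on Section 3, so it remains in effect. Under the stated default rule, only provisions that cannot operate independently fall away; the rest are enforced. That leaves Section 1, Section 4, Section 5, Section 6, and Section 8 in effect.

1, 4, 5, 6, 8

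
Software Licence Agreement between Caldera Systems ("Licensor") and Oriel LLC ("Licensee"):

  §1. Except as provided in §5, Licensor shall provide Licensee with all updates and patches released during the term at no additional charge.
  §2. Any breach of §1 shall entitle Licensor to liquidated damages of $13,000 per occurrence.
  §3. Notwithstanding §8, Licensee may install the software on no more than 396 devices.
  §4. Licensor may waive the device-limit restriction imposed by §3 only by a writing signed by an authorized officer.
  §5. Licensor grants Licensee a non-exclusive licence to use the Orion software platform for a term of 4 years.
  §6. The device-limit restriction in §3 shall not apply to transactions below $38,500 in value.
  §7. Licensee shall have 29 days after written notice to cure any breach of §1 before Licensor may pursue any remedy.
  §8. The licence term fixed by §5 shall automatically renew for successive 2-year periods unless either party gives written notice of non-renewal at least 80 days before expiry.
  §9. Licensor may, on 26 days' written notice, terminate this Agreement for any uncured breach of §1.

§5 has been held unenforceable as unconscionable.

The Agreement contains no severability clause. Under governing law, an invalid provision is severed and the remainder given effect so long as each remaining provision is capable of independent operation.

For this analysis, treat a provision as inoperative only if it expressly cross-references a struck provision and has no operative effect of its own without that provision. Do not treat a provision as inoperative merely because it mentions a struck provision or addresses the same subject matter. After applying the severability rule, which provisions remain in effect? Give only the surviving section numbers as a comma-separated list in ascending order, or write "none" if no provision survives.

§5 is struck. §8 has no operative effect of its own apart from §5 and is therefore inoperative. Although §1 refers to §5, its operative terms do not depend on §5, so it remains in effect. Although §3 refers to §8, its operative terms do not depend on §8, so it remains in effect. With no severability clause, the stated default rule severs what cannot stand and enforces each remaining provision that can operate on its own. §1, §2, §3, §4, §6, §7, and §9 remain in effect.

1, 2, 3, 4, 6, 7, 9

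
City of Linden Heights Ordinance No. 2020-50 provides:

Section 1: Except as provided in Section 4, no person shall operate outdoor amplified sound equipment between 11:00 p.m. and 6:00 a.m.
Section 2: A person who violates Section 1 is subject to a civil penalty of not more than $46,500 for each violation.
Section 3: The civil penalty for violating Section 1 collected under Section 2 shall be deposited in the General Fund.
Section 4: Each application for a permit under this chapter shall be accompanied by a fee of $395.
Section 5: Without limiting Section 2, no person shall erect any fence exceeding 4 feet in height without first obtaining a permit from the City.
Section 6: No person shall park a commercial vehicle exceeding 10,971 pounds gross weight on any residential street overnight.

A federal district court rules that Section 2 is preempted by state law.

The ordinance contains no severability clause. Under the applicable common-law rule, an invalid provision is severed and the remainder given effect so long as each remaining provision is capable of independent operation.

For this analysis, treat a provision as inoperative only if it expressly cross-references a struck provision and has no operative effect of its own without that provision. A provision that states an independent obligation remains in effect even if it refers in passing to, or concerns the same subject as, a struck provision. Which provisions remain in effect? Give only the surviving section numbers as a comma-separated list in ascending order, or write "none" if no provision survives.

1, 4, 5, 6

Section 2 is struck. Section 3 does nothing except set the disposition of the civil penalty for violating Section 1 by reference to Section 2; with Section 2 gone it has no independent effect and is inoperative. Section 5 mentions Section 2 but its own obligation stands independently of Section 2, so Section 5 is not affected. Under the stated default rule, only provisions that cannot operate independently fall away; the rest are enforced. Section 1, Section 4, Section 5, and Section 6 remain in effect.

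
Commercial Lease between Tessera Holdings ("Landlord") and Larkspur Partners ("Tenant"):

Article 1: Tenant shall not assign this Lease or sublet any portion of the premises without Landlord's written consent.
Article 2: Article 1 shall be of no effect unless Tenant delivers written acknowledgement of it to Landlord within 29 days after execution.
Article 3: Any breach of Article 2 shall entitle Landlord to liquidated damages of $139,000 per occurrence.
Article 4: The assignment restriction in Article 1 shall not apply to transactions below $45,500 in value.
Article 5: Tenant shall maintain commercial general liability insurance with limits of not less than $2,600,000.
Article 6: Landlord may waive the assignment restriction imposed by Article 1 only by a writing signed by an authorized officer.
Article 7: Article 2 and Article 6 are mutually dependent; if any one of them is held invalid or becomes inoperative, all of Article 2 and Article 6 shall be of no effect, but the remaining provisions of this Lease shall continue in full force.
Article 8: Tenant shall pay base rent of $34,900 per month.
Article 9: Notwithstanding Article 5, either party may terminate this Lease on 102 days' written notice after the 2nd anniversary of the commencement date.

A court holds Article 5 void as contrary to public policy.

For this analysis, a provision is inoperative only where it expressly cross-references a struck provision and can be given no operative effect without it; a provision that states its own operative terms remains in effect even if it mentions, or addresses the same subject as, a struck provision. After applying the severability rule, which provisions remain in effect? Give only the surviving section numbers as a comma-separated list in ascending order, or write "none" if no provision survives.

1, 2, 3, 4, 6, 7, 8, 9

Article 5 is struck. Although Article 9 refers to Article 5, its operative terms do not depend on Article 5, so it remains in effect. No other provision's operative terms depend on Article 5. Article 7 ties Article 2 and Article 6 together, but none of those is affected here; the remaining provisions continue in force under Article 7. The provisions still in force are Article 1, Article 2, Article 3, Article 4, Article 6, Article 7, Article 8, and Article 9.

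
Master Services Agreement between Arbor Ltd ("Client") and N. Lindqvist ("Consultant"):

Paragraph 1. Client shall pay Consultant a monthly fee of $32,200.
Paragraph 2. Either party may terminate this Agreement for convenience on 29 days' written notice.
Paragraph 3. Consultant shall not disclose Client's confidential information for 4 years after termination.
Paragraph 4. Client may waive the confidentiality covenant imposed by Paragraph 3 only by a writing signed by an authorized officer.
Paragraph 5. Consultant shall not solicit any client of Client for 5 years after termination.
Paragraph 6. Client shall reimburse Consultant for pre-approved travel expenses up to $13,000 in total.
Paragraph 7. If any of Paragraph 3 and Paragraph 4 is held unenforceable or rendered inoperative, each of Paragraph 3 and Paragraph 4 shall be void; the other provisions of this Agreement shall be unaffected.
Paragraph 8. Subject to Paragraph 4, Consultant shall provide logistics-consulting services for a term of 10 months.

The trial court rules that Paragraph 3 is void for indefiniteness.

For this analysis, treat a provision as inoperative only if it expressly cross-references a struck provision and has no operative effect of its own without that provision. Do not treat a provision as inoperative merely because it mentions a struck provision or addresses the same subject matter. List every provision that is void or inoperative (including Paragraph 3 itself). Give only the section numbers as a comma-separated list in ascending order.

3, 4

Paragraph 3 is struck. The only function of Paragraph 4 is the waiver condition for Paragraph 3, so it cannot stand once Paragraph 3 is removed. Paragraph 8 mentions Paragraph 4 but its own obligation stands independently of Paragraph 4, so Paragraph 8 is not affected. Paragraph 7 declares Paragraph 3 and Paragraph 4 mutually dependent; since one of them has fallen, all of them are of no effect. The remainder continues in force under Paragraph 7. That leaves Paragraph 1, Paragraph 2, Paragraph 5, Paragraph 6, Paragraph 7, and Paragraph 8 in effect.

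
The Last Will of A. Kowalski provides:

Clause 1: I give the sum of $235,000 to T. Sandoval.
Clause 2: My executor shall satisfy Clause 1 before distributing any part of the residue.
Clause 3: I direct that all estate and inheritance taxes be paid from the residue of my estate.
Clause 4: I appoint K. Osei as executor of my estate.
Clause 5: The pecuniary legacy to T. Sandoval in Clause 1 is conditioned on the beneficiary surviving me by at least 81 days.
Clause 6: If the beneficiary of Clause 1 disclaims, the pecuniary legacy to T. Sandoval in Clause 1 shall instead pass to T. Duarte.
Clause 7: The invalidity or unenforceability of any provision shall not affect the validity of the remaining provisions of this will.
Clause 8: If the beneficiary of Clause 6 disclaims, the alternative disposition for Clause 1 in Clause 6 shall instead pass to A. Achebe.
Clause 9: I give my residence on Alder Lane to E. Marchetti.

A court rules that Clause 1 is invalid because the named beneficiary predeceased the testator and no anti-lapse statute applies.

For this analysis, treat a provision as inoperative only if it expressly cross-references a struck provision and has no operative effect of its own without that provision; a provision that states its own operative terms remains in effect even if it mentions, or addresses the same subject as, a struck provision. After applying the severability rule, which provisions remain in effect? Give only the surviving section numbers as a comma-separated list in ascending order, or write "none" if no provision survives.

3, 4, 7, 9

Clause 1 is struck. The only function of Clause 2 is the priority direction for Clause 1, so it cannot stand once Clause 1 is removed. The only function of Clause 5 is the survivorship condition on Clause 1, so it cannot stand once Clause 1 is removed. Clause 6 operates only by reference to Clause 1, so it falls with Clause 1. Clause 8 merely fixes the alternative disposition for Clause 6; with Clause 6 gone it has nothing to operate on and falls away. Clause 7 is a severability clause and preserves every provision that can still be given independent effect. That leaves Clause 3, Clause 4, Clause 7, and Clause 9 in effect.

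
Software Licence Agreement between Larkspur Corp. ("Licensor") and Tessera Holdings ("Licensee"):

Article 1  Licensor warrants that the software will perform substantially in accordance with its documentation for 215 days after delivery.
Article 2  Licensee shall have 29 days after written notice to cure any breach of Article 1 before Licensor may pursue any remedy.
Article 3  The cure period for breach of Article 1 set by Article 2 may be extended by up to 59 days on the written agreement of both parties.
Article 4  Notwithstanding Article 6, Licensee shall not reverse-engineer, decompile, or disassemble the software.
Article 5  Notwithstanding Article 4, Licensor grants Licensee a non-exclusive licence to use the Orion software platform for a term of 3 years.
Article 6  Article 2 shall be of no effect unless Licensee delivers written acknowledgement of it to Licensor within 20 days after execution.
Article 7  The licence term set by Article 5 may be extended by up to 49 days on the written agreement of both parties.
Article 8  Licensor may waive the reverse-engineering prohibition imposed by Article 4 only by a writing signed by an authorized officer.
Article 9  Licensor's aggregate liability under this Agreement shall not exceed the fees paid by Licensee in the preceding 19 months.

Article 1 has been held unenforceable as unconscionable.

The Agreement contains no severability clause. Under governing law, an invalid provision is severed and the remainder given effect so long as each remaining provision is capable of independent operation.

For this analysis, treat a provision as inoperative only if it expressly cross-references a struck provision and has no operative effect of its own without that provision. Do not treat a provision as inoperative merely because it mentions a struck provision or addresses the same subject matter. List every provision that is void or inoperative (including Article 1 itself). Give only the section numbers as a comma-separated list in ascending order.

1, 2, 3, 6

Article 1 is struck. Article 2 has no operative effect of its own apart from Article 1 and is therefore inoperative. Article 3 operates only by reference to Article 2, so it falls with Article 2. Article 6 merely fixes the acknowledgement condition for Article 2; with Article 2 gone it has nothing to operate on and falls away. Although Article 4 refers to Article 6, its operative terms do not depend on Article 6, so it remains in effect. With no severability clause, the stated default rule severs what cannot stand and enforces each remaining provision that can operate on its own. That leaves Article 4, Article 5, Article 7, Article 8, and Article 9 in effect.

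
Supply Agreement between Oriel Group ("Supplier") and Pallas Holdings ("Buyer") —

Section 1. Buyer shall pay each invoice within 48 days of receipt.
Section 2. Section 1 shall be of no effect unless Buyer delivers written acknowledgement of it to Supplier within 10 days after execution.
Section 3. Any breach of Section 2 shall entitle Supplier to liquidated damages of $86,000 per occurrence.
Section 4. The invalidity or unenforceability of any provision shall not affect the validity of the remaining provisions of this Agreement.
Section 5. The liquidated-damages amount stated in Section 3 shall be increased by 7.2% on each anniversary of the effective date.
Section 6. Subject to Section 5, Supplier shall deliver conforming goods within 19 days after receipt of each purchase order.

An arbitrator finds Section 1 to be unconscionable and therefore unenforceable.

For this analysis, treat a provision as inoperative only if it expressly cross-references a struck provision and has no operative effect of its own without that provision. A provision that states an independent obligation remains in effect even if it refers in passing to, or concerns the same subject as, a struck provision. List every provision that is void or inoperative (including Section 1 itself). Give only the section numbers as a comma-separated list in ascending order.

Section 1 is struck. Section 2 merely fixes the acknowledgement condition for Section 1; with Section 1 gone it has nothing to operate on and falls away. Section 3 does nothing except set the liquidated-damages amount by reference to Section 2; with Section 2 gone it has no independent effect and is inoperative. Section 5 operates only by reference to Section 3, so it falls with Section 3. Section 6 mentions Section 5 but its own obligation stands independently of Section 5, so Section 6 is not affected. Under the severability clause in Section 4, the remaining provisions continue in force. Section 4 and Section 6 remain in effect.

1, 2, 3, 5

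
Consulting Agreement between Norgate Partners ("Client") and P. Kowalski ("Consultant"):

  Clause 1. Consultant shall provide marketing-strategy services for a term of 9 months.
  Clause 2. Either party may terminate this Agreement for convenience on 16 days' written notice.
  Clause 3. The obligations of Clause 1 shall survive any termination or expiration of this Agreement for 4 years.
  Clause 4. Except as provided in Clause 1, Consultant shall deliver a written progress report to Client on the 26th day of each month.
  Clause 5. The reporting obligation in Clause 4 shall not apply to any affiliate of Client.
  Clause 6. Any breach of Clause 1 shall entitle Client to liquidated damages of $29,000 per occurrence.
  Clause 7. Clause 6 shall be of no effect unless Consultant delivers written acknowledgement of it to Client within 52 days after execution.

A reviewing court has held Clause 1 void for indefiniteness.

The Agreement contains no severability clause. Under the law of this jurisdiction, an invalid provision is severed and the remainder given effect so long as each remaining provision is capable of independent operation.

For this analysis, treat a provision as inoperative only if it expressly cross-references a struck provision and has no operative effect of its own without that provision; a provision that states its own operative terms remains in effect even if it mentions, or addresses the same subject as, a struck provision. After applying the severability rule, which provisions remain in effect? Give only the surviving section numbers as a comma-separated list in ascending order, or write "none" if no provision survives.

2, 4, 5

Clause 1 is struck. Clause 3 has no operative effect of its own apart from Clause 1 and is therefore inoperative. Clause 6 operates only by reference to Clause 1, so it falls with Clause 1. Clause 7 merely fixes the acknowledgement condition for Clause 6; with Clause 6 gone it has nothing to operate on and falls away. Clause 4 mentions Clause 1 but its own obligation stands independently of Clause 1, so Clause 4 is not affected. Under the stated default rule, only provisions that cannot operate independently fall away; the rest are enforced. The provisions still in force are Clause 2, Clause 4, and Clause 5.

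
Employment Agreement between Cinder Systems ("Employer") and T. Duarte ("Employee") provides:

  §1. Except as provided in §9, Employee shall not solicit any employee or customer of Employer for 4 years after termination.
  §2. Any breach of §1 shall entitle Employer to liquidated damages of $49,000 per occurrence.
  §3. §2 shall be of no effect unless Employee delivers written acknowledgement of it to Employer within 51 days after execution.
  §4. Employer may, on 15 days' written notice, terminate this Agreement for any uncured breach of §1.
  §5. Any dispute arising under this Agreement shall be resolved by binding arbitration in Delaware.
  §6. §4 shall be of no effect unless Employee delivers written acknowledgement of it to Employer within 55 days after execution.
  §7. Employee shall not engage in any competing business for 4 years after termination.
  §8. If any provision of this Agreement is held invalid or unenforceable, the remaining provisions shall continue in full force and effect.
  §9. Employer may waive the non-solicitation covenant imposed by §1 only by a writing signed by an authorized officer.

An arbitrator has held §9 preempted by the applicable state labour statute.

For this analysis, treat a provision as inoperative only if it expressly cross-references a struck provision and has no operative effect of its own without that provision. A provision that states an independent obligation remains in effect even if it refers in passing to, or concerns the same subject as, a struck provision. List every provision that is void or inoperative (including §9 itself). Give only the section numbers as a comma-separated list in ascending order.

§9 is struck. §1 mentions §9 but its own obligation stands independently of §9, so §1 is not affected. Nothing else in the Agreement is defined by reference to §9. §8 is a severability clause and preserves every provision that can still be given independent effect. §1, §2, §3, §4, §5, §6, §7, and §8 remain in effect.

9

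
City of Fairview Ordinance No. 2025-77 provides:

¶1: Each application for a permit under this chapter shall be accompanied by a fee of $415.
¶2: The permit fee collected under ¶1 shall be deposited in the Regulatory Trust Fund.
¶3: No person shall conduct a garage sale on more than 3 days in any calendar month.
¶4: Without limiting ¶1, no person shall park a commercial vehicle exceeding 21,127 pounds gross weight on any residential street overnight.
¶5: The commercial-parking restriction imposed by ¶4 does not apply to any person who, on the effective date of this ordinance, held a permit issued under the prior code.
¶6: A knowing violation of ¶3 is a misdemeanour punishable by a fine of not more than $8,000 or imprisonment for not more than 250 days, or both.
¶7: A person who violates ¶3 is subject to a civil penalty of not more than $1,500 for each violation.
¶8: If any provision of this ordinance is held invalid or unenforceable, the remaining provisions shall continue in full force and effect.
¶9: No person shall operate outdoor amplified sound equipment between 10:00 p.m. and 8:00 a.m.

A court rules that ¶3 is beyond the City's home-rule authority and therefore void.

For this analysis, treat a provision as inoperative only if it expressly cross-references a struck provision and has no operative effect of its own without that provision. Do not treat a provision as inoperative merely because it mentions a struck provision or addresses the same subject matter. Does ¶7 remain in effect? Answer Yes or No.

No

¶3 is struck. ¶6 merely fixes the criminal penalty for violating ¶3; with ¶3 gone it has nothing to operate on and falls away. ¶7 has no operative effect of its own apart from ¶3 and is therefore inoperative. ¶8 is a severability clause and preserves every provision that can still be given independent effect. ¶1, ¶2, ¶4, ¶5, ¶8, and ¶9 remain in effect. ¶7 is among the inoperative provisions, so the answer is no.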